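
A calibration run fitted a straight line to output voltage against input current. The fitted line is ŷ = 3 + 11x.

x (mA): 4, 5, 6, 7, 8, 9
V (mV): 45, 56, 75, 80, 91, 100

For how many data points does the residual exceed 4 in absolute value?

1

x=4: ŷ = 3 + 11·4 = 47; e = 45 − 47 = -2
x=5: ŷ = 3 + 11·5 = 58; e = 56 − 58 = -2
x=6: ŷ = 3 + 11·6 = 69; e = 75 − 69 = 6
x=7: ŷ = 3 + 11·7 = 80; e = 80 − 80 = 0
x=8: ŷ = 3 + 11·8 = 91; e = 91 − 91 = 0
x=9: ŷ = 3 + 11·9 = 102; e = 100 − 102 = -2
|e| > 4: x=6 (|e|=6) → 1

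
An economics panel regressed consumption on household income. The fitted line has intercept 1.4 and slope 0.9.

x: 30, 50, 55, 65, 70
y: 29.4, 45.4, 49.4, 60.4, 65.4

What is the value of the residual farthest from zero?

r = -1.5

x=30: ŷ = 1.4 + 0.9·30 = 28.4; r = 29.4 − 28.4 = 1
x=50: ŷ = 1.4 + 0.9·50 = 46.4; r = 45.4 − 46.4 = -1
x=55: ŷ = 1.4 + 0.9·55 = 50.9; r = 49.4 − 50.9 = -1.5
x=65: ŷ = 1.4 + 0.9·65 = 59.9; r = 60.4 − 59.9 = 0.5
x=70: ŷ = 1.4 + 0.9·70 = 64.4; r = 65.4 − 64.4 = 1
Largest |r| is 1.5 at x = 55, residual -1.5.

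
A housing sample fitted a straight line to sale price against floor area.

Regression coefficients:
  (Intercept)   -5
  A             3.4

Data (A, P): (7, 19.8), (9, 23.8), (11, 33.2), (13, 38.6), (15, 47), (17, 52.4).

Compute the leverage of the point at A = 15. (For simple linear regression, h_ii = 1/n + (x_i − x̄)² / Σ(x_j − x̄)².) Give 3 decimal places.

h = 0.295

Ā = (7 + 9 + 11 + 13 + 15 + 17)/6 = 12
Σ(A − Ā)² = 25 + 9 + 1 + 1 + 9 + 25 = 70
h = 1/6 + (3)²/70 = 0.166667 + 0.128571 = 0.295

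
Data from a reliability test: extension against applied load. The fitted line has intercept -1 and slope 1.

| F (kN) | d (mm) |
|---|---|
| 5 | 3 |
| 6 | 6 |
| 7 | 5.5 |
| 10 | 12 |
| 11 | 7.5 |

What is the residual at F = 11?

e = -2.5

d̂ = -1 + 11 = 10
e = 7.5 − 10 = -2.5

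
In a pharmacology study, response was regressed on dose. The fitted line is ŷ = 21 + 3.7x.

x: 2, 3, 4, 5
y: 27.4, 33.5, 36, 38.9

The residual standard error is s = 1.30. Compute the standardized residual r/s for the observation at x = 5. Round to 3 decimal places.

ŷ = 21 + 3.7·5 = 39.5
r = 38.9 − 39.5 = -0.6
r/s = -0.6 / 1.30 = -0.462

-0.462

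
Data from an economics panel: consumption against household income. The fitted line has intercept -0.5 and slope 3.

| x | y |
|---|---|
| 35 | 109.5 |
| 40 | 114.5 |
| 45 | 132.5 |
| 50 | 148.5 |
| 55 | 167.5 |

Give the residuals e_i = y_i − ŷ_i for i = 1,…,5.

x=35: ŷ = -0.5 + 3·35 = 104.5; e = 109.5 − 104.5 = 5
x=40: ŷ = -0.5 + 3·40 = 119.5; e = 114.5 − 119.5 = -5
x=45: ŷ = -0.5 + 3·45 = 134.5; e = 132.5 − 134.5 = -2
x=50: ŷ = -0.5 + 3·50 = 149.5; e = 148.5 − 149.5 = -1
x=55: ŷ = -0.5 + 3·55 = 164.5; e = 167.5 − 164.5 = 3

5, -5, -2, -1, 3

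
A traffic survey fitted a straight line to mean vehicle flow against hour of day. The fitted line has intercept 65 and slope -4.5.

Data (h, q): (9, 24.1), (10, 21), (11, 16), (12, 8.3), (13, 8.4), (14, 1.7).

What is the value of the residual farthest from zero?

r = -2.7

h=9: q̂ = 65 − 4.5·9 = 24.5; r = 24.1 − 24.5 = -0.4
h=10: q̂ = 65 − 4.5·10 = 20; r = 21 − 20 = 1
h=11: q̂ = 65 − 4.5·11 = 15.5; r = 16 − 15.5 = 0.5
h=12: q̂ = 65 − 4.5·12 = 11; r = 8.3 − 11 = -2.7
h=13: q̂ = 65 − 4.5·13 = 6.5; r = 8.4 − 6.5 = 1.9
h=14: q̂ = 65 − 4.5·14 = 2; r = 1.7 − 2 = -0.3
Largest |r| is 2.7 at h = 12, residual -2.7.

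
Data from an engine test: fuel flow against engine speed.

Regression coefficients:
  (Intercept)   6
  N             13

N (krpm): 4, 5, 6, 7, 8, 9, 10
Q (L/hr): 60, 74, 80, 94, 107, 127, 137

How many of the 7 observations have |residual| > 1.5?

N=4: Q̂ = 6 + 13·4 = 58; r = 60 − 58 = 2
N=5: Q̂ = 6 + 13·5 = 71; r = 74 − 71 = 3
N=6: Q̂ = 6 + 13·6 = 84; r = 80 − 84 = -4
N=7: Q̂ = 6 + 13·7 = 97; r = 94 − 97 = -3
N=8: Q̂ = 6 + 13·8 = 110; r = 107 − 110 = -3
N=9: Q̂ = 6 + 13·9 = 123; r = 127 − 123 = 4
N=10: Q̂ = 6 + 13·10 = 136; r = 137 − 136 = 1
|r| > 1.5: N=4 (|r|=2), N=5 (|r|=3), N=6 (|r|=4), N=7 (|r|=3), N=8 (|r|=3), N=9 (|r|=4) → 6

6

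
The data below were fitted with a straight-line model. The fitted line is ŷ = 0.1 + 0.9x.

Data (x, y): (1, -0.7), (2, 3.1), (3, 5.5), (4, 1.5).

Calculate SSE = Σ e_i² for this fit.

x=1: ŷ = 0.1 + 0.9·1 = 1; e = -0.7 − 1 = -1.7
x=2: ŷ = 0.1 + 0.9·2 = 1.9; e = 3.1 − 1.9 = 1.2
x=3: ŷ = 0.1 + 0.9·3 = 2.8; e = 5.5 − 2.8 = 2.7
x=4: ŷ = 0.1 + 0.9·4 = 3.7; e = 1.5 − 3.7 = -2.2
SSE = 2.89 + 1.44 + 7.29 + 4.84 = 16.46

SSE = 16.46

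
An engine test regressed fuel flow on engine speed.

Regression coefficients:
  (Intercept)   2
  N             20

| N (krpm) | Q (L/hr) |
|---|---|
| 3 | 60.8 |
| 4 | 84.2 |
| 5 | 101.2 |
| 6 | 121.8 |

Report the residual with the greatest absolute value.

N=3: Q̂ = 2 + 20·3 = 62; e = 60.8 − 62 = -1.2
N=4: Q̂ = 2 + 20·4 = 82; e = 84.2 − 82 = 2.2
N=5: Q̂ = 2 + 20·5 = 102; e = 101.2 − 102 = -0.8
N=6: Q̂ = 2 + 20·6 = 122; e = 121.8 − 122 = -0.2
Largest |e| is 2.2 at N = 4, residual 2.2.

e = 2.2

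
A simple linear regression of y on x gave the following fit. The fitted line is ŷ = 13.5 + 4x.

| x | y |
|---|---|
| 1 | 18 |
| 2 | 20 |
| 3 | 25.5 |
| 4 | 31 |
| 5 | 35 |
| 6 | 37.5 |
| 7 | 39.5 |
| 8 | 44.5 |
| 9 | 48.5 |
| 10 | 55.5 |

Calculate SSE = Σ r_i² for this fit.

x=1: ŷ = 13.5 + 4·1 = 17.5; r = 18 − 17.5 = 0.5
x=2: ŷ = 13.5 + 4·2 = 21.5; r = 20 − 21.5 = -1.5
x=3: ŷ = 13.5 + 4·3 = 25.5; r = 25.5 − 25.5 = 0
x=4: ŷ = 13.5 + 4·4 = 29.5; r = 31 − 29.5 = 1.5
x=5: ŷ = 13.5 + 4·5 = 33.5; r = 35 − 33.5 = 1.5
x=6: ŷ = 13.5 + 4·6 = 37.5; r = 37.5 − 37.5 = 0
x=7: ŷ = 13.5 + 4·7 = 41.5; r = 39.5 − 41.5 = -2
x=8: ŷ = 13.5 + 4·8 = 45.5; r = 44.5 − 45.5 = -1
x=9: ŷ = 13.5 + 4·9 = 49.5; r = 48.5 − 49.5 = -1
x=10: ŷ = 13.5 + 4·10 = 53.5; r = 55.5 − 53.5 = 2
SSE = 0.25 + 2.25 + 0 + 2.25 + 2.25 + 0 + 4 + 1 + 1 + 4 = 17

SSE = 17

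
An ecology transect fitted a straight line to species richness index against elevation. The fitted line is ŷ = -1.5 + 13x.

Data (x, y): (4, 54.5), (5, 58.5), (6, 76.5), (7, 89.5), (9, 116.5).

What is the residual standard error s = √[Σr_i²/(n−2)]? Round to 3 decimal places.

x=4: ŷ = -1.5 + 13·4 = 50.5; r = 54.5 − 50.5 = 4
x=5: ŷ = -1.5 + 13·5 = 63.5; r = 58.5 − 63.5 = -5
x=6: ŷ = -1.5 + 13·6 = 76.5; r = 76.5 − 76.5 = 0
x=7: ŷ = -1.5 + 13·7 = 89.5; r = 89.5 − 89.5 = 0
x=9: ŷ = -1.5 + 13·9 = 115.5; r = 116.5 − 115.5 = 1
SSE = 16 + 25 + 0 + 0 + 1 = 42
s = √(42/3) = √14 ≈ 3.742

s = 3.742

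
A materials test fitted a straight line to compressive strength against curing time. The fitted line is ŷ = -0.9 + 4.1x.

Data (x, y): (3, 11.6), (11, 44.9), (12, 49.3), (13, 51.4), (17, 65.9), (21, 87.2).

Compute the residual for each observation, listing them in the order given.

x=3: ŷ = -0.9 + 4.1·3 = 11.4; e = 11.6 − 11.4 = 0.2
x=11: ŷ = -0.9 + 4.1·11 = 44.2; e = 44.9 − 44.2 = 0.7
x=12: ŷ = -0.9 + 4.1·12 = 48.3; e = 49.3 − 48.3 = 1
x=13: ŷ = -0.9 + 4.1·13 = 52.4; e = 51.4 − 52.4 = -1
x=17: ŷ = -0.9 + 4.1·17 = 68.8; e = 65.9 − 68.8 = -2.9
x=21: ŷ = -0.9 + 4.1·21 = 85.2; e = 87.2 − 85.2 = 2

0.2, 0.7, 1, -1, -2.9, 2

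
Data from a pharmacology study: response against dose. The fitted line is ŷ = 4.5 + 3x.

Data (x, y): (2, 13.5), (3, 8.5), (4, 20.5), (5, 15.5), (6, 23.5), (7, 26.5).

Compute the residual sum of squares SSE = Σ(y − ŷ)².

SSE = 68

x=2: ŷ = 4.5 + 3·2 = 10.5; r = 13.5 − 10.5 = 3
x=3: ŷ = 4.5 + 3·3 = 13.5; r = 8.5 − 13.5 = -5
x=4: ŷ = 4.5 + 3·4 = 16.5; r = 20.5 − 16.5 = 4
x=5: ŷ = 4.5 + 3·5 = 19.5; r = 15.5 − 19.5 = -4
x=6: ŷ = 4.5 + 3·6 = 22.5; r = 23.5 − 22.5 = 1
x=7: ŷ = 4.5 + 3·7 = 25.5; r = 26.5 − 25.5 = 1
SSE = 9 + 25 + 16 + 16 + 1 + 1 = 68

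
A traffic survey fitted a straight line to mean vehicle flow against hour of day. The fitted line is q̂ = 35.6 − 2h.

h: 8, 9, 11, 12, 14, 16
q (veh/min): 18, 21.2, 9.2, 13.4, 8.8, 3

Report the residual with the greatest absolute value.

h=8: q̂ = 35.6 − 2·8 = 19.6; e = 18 − 19.6 = -1.6
h=9: q̂ = 35.6 − 2·9 = 17.6; e = 21.2 − 17.6 = 3.6
h=11: q̂ = 35.6 − 2·11 = 13.6; e = 9.2 − 13.6 = -4.4
h=12: q̂ = 35.6 − 2·12 = 11.6; e = 13.4 − 11.6 = 1.8
h=14: q̂ = 35.6 − 2·14 = 7.6; e = 8.8 − 7.6 = 1.2
h=16: q̂ = 35.6 − 2·16 = 3.6; e = 3 − 3.6 = -0.6
Largest |e| is 4.4 at h = 11, residual -4.4.

e = -4.4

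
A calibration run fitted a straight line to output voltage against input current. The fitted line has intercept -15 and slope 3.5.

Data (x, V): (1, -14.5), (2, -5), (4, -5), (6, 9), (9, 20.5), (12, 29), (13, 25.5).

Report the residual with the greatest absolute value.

e = -5

x=1: ŷ = -15 + 3.5·1 = -11.5; e = -14.5 − (-11.5) = -3
x=2: ŷ = -15 + 3.5·2 = -8; e = -5 − (-8) = 3
x=4: ŷ = -15 + 3.5·4 = -1; e = -5 − (-1) = -4
x=6: ŷ = -15 + 3.5·6 = 6; e = 9 − 6 = 3
x=9: ŷ = -15 + 3.5·9 = 16.5; e = 20.5 − 16.5 = 4
x=12: ŷ = -15 + 3.5·12 = 27; e = 29 − 27 = 2
x=13: ŷ = -15 + 3.5·13 = 30.5; e = 25.5 − 30.5 = -5
Largest |e| is 5 at x = 13, residual -5.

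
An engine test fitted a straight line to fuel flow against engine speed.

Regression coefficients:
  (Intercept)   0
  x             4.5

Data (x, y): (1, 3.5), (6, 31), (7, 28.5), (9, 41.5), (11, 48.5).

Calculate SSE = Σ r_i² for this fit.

x=1: ŷ = 4.5·1 = 4.5; r = 3.5 − 4.5 = -1
x=6: ŷ = 4.5·6 = 27; r = 31 − 27 = 4
x=7: ŷ = 4.5·7 = 31.5; r = 28.5 − 31.5 = -3
x=9: ŷ = 4.5·9 = 40.5; r = 41.5 − 40.5 = 1
x=11: ŷ = 4.5·11 = 49.5; r = 48.5 − 49.5 = -1
SSE = 1 + 16 + 9 + 1 + 1 = 28

SSE = 28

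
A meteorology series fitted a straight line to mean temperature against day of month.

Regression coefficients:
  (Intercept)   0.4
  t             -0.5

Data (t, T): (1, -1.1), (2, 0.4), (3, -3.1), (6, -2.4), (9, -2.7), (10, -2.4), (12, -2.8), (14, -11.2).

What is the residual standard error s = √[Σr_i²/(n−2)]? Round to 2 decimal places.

t=1: ŷ = 0.4 − 0.5·1 = -0.1; r = -1.1 − (-0.1) = -1
t=2: ŷ = 0.4 − 0.5·2 = -0.6; r = 0.4 − (-0.6) = 1
t=3: ŷ = 0.4 − 0.5·3 = -1.1; r = -3.1 − (-1.1) = -2
t=6: ŷ = 0.4 − 0.5·6 = -2.6; r = -2.4 − (-2.6) = 0.2
t=9: ŷ = 0.4 − 0.5·9 = -4.1; r = -2.7 − (-4.1) = 1.4
t=10: ŷ = 0.4 − 0.5·10 = -4.6; r = -2.4 − (-4.6) = 2.2
t=12: ŷ = 0.4 − 0.5·12 = -5.6; r = -2.8 − (-5.6) = 2.8
t=14: ŷ = 0.4 − 0.5·14 = -6.6; r = -11.2 − (-6.6) = -4.6
SSE = 1 + 1 + 4 + 0.04 + 1.96 + 4.84 + 7.84 + 21.16 = 41.84
s = √(41.84/6) = √6.97333 ≈ 2.64

s = 2.64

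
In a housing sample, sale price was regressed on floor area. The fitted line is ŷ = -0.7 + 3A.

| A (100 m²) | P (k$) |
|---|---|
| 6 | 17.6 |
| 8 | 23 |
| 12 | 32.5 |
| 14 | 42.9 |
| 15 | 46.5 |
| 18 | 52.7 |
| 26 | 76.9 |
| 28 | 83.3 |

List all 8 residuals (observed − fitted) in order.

0.3, -0.3, -2.8, 1.6, 2.2, -0.6, -0.4, 0

A=6: ŷ = -0.7 + 3·6 = 17.3; e = 17.6 − 17.3 = 0.3
A=8: ŷ = -0.7 + 3·8 = 23.3; e = 23 − 23.3 = -0.3
A=12: ŷ = -0.7 + 3·12 = 35.3; e = 32.5 − 35.3 = -2.8
A=14: ŷ = -0.7 + 3·14 = 41.3; e = 42.9 − 41.3 = 1.6
A=15: ŷ = -0.7 + 3·15 = 44.3; e = 46.5 − 44.3 = 2.2
A=18: ŷ = -0.7 + 3·18 = 53.3; e = 52.7 − 53.3 = -0.6
A=26: ŷ = -0.7 + 3·26 = 77.3; e = 76.9 − 77.3 = -0.4
A=28: ŷ = -0.7 + 3·28 = 83.3; e = 83.3 − 83.3 = 0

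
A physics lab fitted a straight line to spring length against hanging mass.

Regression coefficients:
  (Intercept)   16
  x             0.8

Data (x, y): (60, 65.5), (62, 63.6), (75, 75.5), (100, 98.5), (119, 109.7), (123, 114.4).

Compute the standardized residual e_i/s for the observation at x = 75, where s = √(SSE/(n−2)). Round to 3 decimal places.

x=60: ŷ = 16 + 0.8·60 = 64; e = 65.5 − 64 = 1.5
x=62: ŷ = 16 + 0.8·62 = 65.6; e = 63.6 − 65.6 = -2
x=75: ŷ = 16 + 0.8·75 = 76; e = 75.5 − 76 = -0.5
x=100: ŷ = 16 + 0.8·100 = 96; e = 98.5 − 96 = 2.5
x=119: ŷ = 16 + 0.8·119 = 111.2; e = 109.7 − 111.2 = -1.5
x=123: ŷ = 16 + 0.8·123 = 114.4; e = 114.4 − 114.4 = 0
SSE = 2.25 + 4 + 0.25 + 6.25 + 2.25 + 0 = 15
s = √(15/4) = 1.93649
e/s = -0.5 / 1.93649 = -0.258

-0.258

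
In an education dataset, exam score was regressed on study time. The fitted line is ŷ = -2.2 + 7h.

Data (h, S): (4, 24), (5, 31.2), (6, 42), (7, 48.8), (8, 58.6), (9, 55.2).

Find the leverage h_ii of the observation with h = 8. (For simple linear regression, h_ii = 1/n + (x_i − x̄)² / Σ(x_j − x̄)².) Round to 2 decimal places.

h = 0.30

h̄ = (4 + 5 + 6 + 7 + 8 + 9)/6 = 6.5
Σ(h − h̄)² = 6.25 + 2.25 + 0.25 + 0.25 + 2.25 + 6.25 = 17.5
h = 1/6 + (1.5)²/17.5 = 0.166667 + 0.128571 = 0.30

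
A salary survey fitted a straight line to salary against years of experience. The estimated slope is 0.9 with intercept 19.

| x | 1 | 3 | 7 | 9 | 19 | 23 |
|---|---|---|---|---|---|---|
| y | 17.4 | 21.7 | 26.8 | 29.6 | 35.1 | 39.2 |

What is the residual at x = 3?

ŷ = 19 + 0.9·3 = 21.7
r = 21.7 − 21.7 = 0

r = 0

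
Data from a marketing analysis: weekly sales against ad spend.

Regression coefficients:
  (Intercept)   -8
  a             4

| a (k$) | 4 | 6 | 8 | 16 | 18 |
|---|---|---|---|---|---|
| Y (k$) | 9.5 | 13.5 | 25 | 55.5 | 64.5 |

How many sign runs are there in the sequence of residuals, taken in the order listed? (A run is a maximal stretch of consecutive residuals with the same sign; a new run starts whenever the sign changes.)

5 runs

a=4: ŷ = -8 + 4·4 = 8; e = 9.5 − 8 = 1.5
a=6: ŷ = -8 + 4·6 = 16; e = 13.5 − 16 = -2.5
a=8: ŷ = -8 + 4·8 = 24; e = 25 − 24 = 1
a=16: ŷ = -8 + 4·16 = 56; e = 55.5 − 56 = -0.5
a=18: ŷ = -8 + 4·18 = 64; e = 64.5 − 64 = 0.5
Signs: + − + − +
Runs: +×1, −×1, +×1, −×1, +×1 → 5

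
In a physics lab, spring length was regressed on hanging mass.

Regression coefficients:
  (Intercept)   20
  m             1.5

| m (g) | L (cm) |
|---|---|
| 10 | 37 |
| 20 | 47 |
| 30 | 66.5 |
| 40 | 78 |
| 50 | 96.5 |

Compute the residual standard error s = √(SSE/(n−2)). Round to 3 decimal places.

m=10: L̂ = 20 + 1.5·10 = 35; e = 37 − 35 = 2
m=20: L̂ = 20 + 1.5·20 = 50; e = 47 − 50 = -3
m=30: L̂ = 20 + 1.5·30 = 65; e = 66.5 − 65 = 1.5
m=40: L̂ = 20 + 1.5·40 = 80; e = 78 − 80 = -2
m=50: L̂ = 20 + 1.5·50 = 95; e = 96.5 − 95 = 1.5
SSE = 4 + 9 + 2.25 + 4 + 2.25 = 21.5
s = √(21.5/3) = √7.16667 ≈ 2.677

s = 2.677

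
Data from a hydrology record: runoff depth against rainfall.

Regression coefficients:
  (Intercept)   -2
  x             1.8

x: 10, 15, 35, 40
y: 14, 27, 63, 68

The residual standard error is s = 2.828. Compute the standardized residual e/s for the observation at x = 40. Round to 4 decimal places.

-0.7072

ŷ = -2 + 1.8·40 = 70
e = 68 − 70 = -2
e/s = -2 / 2.828 = -0.7072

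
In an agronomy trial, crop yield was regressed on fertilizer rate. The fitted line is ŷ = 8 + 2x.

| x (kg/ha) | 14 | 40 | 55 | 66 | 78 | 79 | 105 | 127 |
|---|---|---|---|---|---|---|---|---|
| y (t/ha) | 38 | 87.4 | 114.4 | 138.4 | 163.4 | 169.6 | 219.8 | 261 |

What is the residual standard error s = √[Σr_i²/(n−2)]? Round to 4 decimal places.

s = 2.4980

x=14: ŷ = 8 + 2·14 = 36; r = 38 − 36 = 2
x=40: ŷ = 8 + 2·40 = 88; r = 87.4 − 88 = -0.6
x=55: ŷ = 8 + 2·55 = 118; r = 114.4 − 118 = -3.6
x=66: ŷ = 8 + 2·66 = 140; r = 138.4 − 140 = -1.6
x=78: ŷ = 8 + 2·78 = 164; r = 163.4 − 164 = -0.6
x=79: ŷ = 8 + 2·79 = 166; r = 169.6 − 166 = 3.6
x=105: ŷ = 8 + 2·105 = 218; r = 219.8 − 218 = 1.8
x=127: ŷ = 8 + 2·127 = 262; r = 261 − 262 = -1
SSE = 4 + 0.36 + 12.96 + 2.56 + 0.36 + 12.96 + 3.24 + 1 = 37.44
s = √(37.44/6) = √6.24 ≈ 2.4980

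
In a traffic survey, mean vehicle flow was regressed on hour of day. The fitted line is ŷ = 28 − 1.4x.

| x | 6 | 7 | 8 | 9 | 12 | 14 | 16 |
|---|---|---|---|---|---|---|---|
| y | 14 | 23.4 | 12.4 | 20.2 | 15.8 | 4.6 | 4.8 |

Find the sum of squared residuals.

x=6: ŷ = 28 − 1.4·6 = 19.6; e = 14 − 19.6 = -5.6
x=7: ŷ = 28 − 1.4·7 = 18.2; e = 23.4 − 18.2 = 5.2
x=8: ŷ = 28 − 1.4·8 = 16.8; e = 12.4 − 16.8 = -4.4
x=9: ŷ = 28 − 1.4·9 = 15.4; e = 20.2 − 15.4 = 4.8
x=12: ŷ = 28 − 1.4·12 = 11.2; e = 15.8 − 11.2 = 4.6
x=14: ŷ = 28 − 1.4·14 = 8.4; e = 4.6 − 8.4 = -3.8
x=16: ŷ = 28 − 1.4·16 = 5.6; e = 4.8 − 5.6 = -0.8
SSE = 31.36 + 27.04 + 19.36 + 23.04 + 21.16 + 14.44 + 0.64 = 137.04

SSE = 137.04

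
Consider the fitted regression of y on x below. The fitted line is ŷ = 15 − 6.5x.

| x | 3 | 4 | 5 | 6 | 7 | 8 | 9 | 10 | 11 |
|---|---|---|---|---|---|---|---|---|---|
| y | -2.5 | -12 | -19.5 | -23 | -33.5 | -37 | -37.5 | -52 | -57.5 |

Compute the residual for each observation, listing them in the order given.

x=3: ŷ = 15 − 6.5·3 = -4.5; r = -2.5 − (-4.5) = 2
x=4: ŷ = 15 − 6.5·4 = -11; r = -12 − (-11) = -1
x=5: ŷ = 15 − 6.5·5 = -17.5; r = -19.5 − (-17.5) = -2
x=6: ŷ = 15 − 6.5·6 = -24; r = -23 − (-24) = 1
x=7: ŷ = 15 − 6.5·7 = -30.5; r = -33.5 − (-30.5) = -3
x=8: ŷ = 15 − 6.5·8 = -37; r = -37 − (-37) = 0
x=9: ŷ = 15 − 6.5·9 = -43.5; r = -37.5 − (-43.5) = 6
x=10: ŷ = 15 − 6.5·10 = -50; r = -52 − (-50) = -2
x=11: ŷ = 15 − 6.5·11 = -56.5; r = -57.5 − (-56.5) = -1

2, -1, -2, 1, -3, 0, 6, -2, -1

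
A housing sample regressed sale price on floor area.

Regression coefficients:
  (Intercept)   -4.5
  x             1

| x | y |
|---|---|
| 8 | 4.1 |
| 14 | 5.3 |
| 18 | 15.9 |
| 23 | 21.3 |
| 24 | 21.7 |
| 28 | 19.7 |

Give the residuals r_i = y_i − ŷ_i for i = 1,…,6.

x=8: ŷ = -4.5 + 8 = 3.5; r = 4.1 − 3.5 = 0.6
x=14: ŷ = -4.5 + 14 = 9.5; r = 5.3 − 9.5 = -4.2
x=18: ŷ = -4.5 + 18 = 13.5; r = 15.9 − 13.5 = 2.4
x=23: ŷ = -4.5 + 23 = 18.5; r = 21.3 − 18.5 = 2.8
x=24: ŷ = -4.5 + 24 = 19.5; r = 21.7 − 19.5 = 2.2
x=28: ŷ = -4.5 + 28 = 23.5; r = 19.7 − 23.5 = -3.8

0.6, -4.2, 2.4, 2.8, 2.2, -3.8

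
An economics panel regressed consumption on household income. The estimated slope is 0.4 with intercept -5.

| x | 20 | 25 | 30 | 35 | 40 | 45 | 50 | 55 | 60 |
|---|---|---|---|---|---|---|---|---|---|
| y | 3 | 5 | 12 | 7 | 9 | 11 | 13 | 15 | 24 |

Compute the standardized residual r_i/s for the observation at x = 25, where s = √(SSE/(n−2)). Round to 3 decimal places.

0.000

x=20: ŷ = -5 + 0.4·20 = 3; r = 3 − 3 = 0
x=25: ŷ = -5 + 0.4·25 = 5; r = 5 − 5 = 0
x=30: ŷ = -5 + 0.4·30 = 7; r = 12 − 7 = 5
x=35: ŷ = -5 + 0.4·35 = 9; r = 7 − 9 = -2
x=40: ŷ = -5 + 0.4·40 = 11; r = 9 − 11 = -2
x=45: ŷ = -5 + 0.4·45 = 13; r = 11 − 13 = -2
x=50: ŷ = -5 + 0.4·50 = 15; r = 13 − 15 = -2
x=55: ŷ = -5 + 0.4·55 = 17; r = 15 − 17 = -2
x=60: ŷ = -5 + 0.4·60 = 19; r = 24 − 19 = 5
SSE = 0 + 0 + 25 + 4 + 4 + 4 + 4 + 4 + 25 = 70
s = √(70/7) = 3.16228
r/s = 0 / 3.16228 = 0.000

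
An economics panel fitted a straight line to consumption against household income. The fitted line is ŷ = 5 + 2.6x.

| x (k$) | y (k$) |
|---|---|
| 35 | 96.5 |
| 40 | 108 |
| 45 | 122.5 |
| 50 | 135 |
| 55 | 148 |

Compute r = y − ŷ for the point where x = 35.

r = 0.5

ŷ = 5 + 2.6·35 = 96
r = 96.5 − 96 = 0.5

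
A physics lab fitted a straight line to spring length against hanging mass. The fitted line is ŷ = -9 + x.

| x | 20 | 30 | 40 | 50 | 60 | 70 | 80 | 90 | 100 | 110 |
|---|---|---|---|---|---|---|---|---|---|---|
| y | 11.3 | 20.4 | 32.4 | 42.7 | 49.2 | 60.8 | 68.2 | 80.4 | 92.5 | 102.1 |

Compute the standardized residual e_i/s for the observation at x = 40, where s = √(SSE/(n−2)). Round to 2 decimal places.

x=20: ŷ = -9 + 20 = 11; e = 11.3 − 11 = 0.3
x=30: ŷ = -9 + 30 = 21; e = 20.4 − 21 = -0.6
x=40: ŷ = -9 + 40 = 31; e = 32.4 − 31 = 1.4
x=50: ŷ = -9 + 50 = 41; e = 42.7 − 41 = 1.7
x=60: ŷ = -9 + 60 = 51; e = 49.2 − 51 = -1.8
x=70: ŷ = -9 + 70 = 61; e = 60.8 − 61 = -0.2
x=80: ŷ = -9 + 80 = 71; e = 68.2 − 71 = -2.8
x=90: ŷ = -9 + 90 = 81; e = 80.4 − 81 = -0.6
x=100: ŷ = -9 + 100 = 91; e = 92.5 − 91 = 1.5
x=110: ŷ = -9 + 110 = 101; e = 102.1 − 101 = 1.1
SSE = 0.09 + 0.36 + 1.96 + 2.89 + 3.24 + 0.04 + 7.84 + 0.36 + 2.25 + 1.21 = 20.24
s = √(20.24/8) = 1.5906
e/s = 1.4 / 1.5906 = 0.88

0.88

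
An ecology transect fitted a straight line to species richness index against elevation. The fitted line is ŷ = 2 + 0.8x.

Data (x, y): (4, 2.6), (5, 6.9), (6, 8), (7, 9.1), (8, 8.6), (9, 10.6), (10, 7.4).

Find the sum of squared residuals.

SSE = 20.02

x=4: ŷ = 2 + 0.8·4 = 5.2; r = 2.6 − 5.2 = -2.6
x=5: ŷ = 2 + 0.8·5 = 6; r = 6.9 − 6 = 0.9
x=6: ŷ = 2 + 0.8·6 = 6.8; r = 8 − 6.8 = 1.2
x=7: ŷ = 2 + 0.8·7 = 7.6; r = 9.1 − 7.6 = 1.5
x=8: ŷ = 2 + 0.8·8 = 8.4; r = 8.6 − 8.4 = 0.2
x=9: ŷ = 2 + 0.8·9 = 9.2; r = 10.6 − 9.2 = 1.4
x=10: ŷ = 2 + 0.8·10 = 10; r = 7.4 − 10 = -2.6
SSE = 6.76 + 0.81 + 1.44 + 2.25 + 0.04 + 1.96 + 6.76 = 20.02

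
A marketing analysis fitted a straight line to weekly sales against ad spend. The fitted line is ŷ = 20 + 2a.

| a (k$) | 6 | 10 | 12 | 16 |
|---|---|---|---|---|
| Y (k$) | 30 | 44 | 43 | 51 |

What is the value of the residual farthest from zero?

a=6: ŷ = 20 + 2·6 = 32; r = 30 − 32 = -2
a=10: ŷ = 20 + 2·10 = 40; r = 44 − 40 = 4
a=12: ŷ = 20 + 2·12 = 44; r = 43 − 44 = -1
a=16: ŷ = 20 + 2·16 = 52; r = 51 − 52 = -1
Largest |r| is 4 at a = 10, residual 4.

r = 4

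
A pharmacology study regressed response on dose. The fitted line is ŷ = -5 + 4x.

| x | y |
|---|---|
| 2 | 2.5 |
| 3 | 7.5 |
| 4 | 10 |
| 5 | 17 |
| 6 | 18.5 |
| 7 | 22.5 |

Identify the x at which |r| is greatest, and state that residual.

x=2: ŷ = -5 + 4·2 = 3; r = 2.5 − 3 = -0.5
x=3: ŷ = -5 + 4·3 = 7; r = 7.5 − 7 = 0.5
x=4: ŷ = -5 + 4·4 = 11; r = 10 − 11 = -1
x=5: ŷ = -5 + 4·5 = 15; r = 17 − 15 = 2
x=6: ŷ = -5 + 4·6 = 19; r = 18.5 − 19 = -0.5
x=7: ŷ = -5 + 4·7 = 23; r = 22.5 − 23 = -0.5
Largest |r| is 2 at x = 5, residual 2.

x = 5, r = 2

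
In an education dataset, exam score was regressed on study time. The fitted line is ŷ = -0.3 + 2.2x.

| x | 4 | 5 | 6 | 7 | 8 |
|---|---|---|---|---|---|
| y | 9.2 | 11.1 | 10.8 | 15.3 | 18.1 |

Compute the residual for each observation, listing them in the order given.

0.7, 0.4, -2.1, 0.2, 0.8

x=4: ŷ = -0.3 + 2.2·4 = 8.5; e = 9.2 − 8.5 = 0.7
x=5: ŷ = -0.3 + 2.2·5 = 10.7; e = 11.1 − 10.7 = 0.4
x=6: ŷ = -0.3 + 2.2·6 = 12.9; e = 10.8 − 12.9 = -2.1
x=7: ŷ = -0.3 + 2.2·7 = 15.1; e = 15.3 − 15.1 = 0.2
x=8: ŷ = -0.3 + 2.2·8 = 17.3; e = 18.1 − 17.3 = 0.8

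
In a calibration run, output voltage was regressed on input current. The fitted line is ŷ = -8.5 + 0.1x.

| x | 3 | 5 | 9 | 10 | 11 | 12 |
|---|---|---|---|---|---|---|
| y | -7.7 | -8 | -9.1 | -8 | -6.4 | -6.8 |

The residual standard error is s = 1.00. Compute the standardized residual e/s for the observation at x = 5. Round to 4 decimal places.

0.0000

ŷ = -8.5 + 0.1·5 = -8
e = -8 − (-8) = 0
e/s = 0 / 1.00 = 0.0000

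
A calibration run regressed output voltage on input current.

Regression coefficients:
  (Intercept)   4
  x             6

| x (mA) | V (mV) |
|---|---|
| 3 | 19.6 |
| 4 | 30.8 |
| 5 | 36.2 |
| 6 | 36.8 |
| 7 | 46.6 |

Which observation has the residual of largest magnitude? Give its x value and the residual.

x=3: V̂ = 4 + 6·3 = 22; e = 19.6 − 22 = -2.4
x=4: V̂ = 4 + 6·4 = 28; e = 30.8 − 28 = 2.8
x=5: V̂ = 4 + 6·5 = 34; e = 36.2 − 34 = 2.2
x=6: V̂ = 4 + 6·6 = 40; e = 36.8 − 40 = -3.2
x=7: V̂ = 4 + 6·7 = 46; e = 46.6 − 46 = 0.6
Largest |e| is 3.2 at x = 6, residual -3.2.

x = 6, e = -3.2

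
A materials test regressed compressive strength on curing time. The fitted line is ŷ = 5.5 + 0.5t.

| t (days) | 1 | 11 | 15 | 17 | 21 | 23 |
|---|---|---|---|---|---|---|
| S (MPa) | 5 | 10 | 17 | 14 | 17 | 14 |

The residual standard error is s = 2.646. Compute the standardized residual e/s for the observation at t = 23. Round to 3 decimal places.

-1.134

ŷ = 5.5 + 0.5·23 = 17
e = 14 − 17 = -3
e/s = -3 / 2.646 = -1.134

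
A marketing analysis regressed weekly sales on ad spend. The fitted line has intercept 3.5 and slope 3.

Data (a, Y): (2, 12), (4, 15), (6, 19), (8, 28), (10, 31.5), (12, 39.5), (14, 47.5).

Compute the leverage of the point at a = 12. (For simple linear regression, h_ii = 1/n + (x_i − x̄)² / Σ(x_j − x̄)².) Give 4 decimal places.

h = 0.2857

ā = (2 + 4 + 6 + 8 + 10 + 12 + 14)/7 = 8
Σ(a − ā)² = 36 + 16 + 4 + 0 + 4 + 16 + 36 = 112
h = 1/7 + (4)²/112 = 0.142857 + 0.142857 = 0.2857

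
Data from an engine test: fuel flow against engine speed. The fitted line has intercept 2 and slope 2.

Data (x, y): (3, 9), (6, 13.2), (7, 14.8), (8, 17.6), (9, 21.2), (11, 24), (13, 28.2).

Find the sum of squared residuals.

SSE = 4.72

x=3: ŷ = 2 + 2·3 = 8; r = 9 − 8 = 1
x=6: ŷ = 2 + 2·6 = 14; r = 13.2 − 14 = -0.8
x=7: ŷ = 2 + 2·7 = 16; r = 14.8 − 16 = -1.2
x=8: ŷ = 2 + 2·8 = 18; r = 17.6 − 18 = -0.4
x=9: ŷ = 2 + 2·9 = 20; r = 21.2 − 20 = 1.2
x=11: ŷ = 2 + 2·11 = 24; r = 24 − 24 = 0
x=13: ŷ = 2 + 2·13 = 28; r = 28.2 − 28 = 0.2
SSE = 1 + 0.64 + 1.44 + 0.16 + 1.44 + 0 + 0.04 = 4.72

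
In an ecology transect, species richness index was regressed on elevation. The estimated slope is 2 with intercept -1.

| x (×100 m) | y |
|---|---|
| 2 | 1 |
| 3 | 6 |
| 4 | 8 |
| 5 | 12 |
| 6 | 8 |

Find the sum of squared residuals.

x=2: ŷ = -1 + 2·2 = 3; e = 1 − 3 = -2
x=3: ŷ = -1 + 2·3 = 5; e = 6 − 5 = 1
x=4: ŷ = -1 + 2·4 = 7; e = 8 − 7 = 1
x=5: ŷ = -1 + 2·5 = 9; e = 12 − 9 = 3
x=6: ŷ = -1 + 2·6 = 11; e = 8 − 11 = -3
SSE = 4 + 1 + 1 + 9 + 9 = 24

SSE = 24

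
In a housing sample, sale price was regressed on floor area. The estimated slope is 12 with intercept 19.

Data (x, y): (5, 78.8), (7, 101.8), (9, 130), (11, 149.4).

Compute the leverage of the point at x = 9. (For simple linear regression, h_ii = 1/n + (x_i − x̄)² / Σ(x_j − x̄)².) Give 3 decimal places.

h = 0.300

x̄ = (5 + 7 + 9 + 11)/4 = 8
Σ(x − x̄)² = 9 + 1 + 1 + 9 = 20
h = 1/4 + (1)²/20 = 0.25 + 0.05 = 0.300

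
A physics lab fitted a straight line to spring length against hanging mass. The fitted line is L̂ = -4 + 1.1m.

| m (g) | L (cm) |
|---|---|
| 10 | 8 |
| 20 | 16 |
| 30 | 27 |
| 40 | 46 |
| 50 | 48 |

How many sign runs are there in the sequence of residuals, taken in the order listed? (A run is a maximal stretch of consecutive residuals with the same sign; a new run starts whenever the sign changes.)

4 runs

m=10: L̂ = -4 + 1.1·10 = 7; r = 8 − 7 = 1
m=20: L̂ = -4 + 1.1·20 = 18; r = 16 − 18 = -2
m=30: L̂ = -4 + 1.1·30 = 29; r = 27 − 29 = -2
m=40: L̂ = -4 + 1.1·40 = 40; r = 46 − 40 = 6
m=50: L̂ = -4 + 1.1·50 = 51; r = 48 − 51 = -3
Signs: + − − + −
Runs: +×1, −×2, +×1, −×1 → 4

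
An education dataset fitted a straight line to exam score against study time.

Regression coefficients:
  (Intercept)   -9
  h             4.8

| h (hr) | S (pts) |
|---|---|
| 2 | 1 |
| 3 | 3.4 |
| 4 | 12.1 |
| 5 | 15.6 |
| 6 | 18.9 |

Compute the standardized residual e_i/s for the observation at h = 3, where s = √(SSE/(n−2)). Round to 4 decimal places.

h=2: Ŝ = -9 + 4.8·2 = 0.6; e = 1 − 0.6 = 0.4
h=3: Ŝ = -9 + 4.8·3 = 5.4; e = 3.4 − 5.4 = -2
h=4: Ŝ = -9 + 4.8·4 = 10.2; e = 12.1 − 10.2 = 1.9
h=5: Ŝ = -9 + 4.8·5 = 15; e = 15.6 − 15 = 0.6
h=6: Ŝ = -9 + 4.8·6 = 19.8; e = 18.9 − 19.8 = -0.9
SSE = 0.16 + 4 + 3.61 + 0.36 + 0.81 = 8.94
s = √(8.94/3) = 1.72627
e/s = -2 / 1.72627 = -1.1586

-1.1586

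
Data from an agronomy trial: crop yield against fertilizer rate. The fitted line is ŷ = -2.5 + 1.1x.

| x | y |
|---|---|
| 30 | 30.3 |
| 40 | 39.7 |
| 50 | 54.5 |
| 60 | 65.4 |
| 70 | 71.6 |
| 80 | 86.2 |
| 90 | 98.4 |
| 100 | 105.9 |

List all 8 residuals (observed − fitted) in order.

-0.2, -1.8, 2, 1.9, -2.9, 0.7, 1.9, -1.6

x=30: ŷ = -2.5 + 1.1·30 = 30.5; e = 30.3 − 30.5 = -0.2
x=40: ŷ = -2.5 + 1.1·40 = 41.5; e = 39.7 − 41.5 = -1.8
x=50: ŷ = -2.5 + 1.1·50 = 52.5; e = 54.5 − 52.5 = 2
x=60: ŷ = -2.5 + 1.1·60 = 63.5; e = 65.4 − 63.5 = 1.9
x=70: ŷ = -2.5 + 1.1·70 = 74.5; e = 71.6 − 74.5 = -2.9
x=80: ŷ = -2.5 + 1.1·80 = 85.5; e = 86.2 − 85.5 = 0.7
x=90: ŷ = -2.5 + 1.1·90 = 96.5; e = 98.4 − 96.5 = 1.9
x=100: ŷ = -2.5 + 1.1·100 = 107.5; e = 105.9 − 107.5 = -1.6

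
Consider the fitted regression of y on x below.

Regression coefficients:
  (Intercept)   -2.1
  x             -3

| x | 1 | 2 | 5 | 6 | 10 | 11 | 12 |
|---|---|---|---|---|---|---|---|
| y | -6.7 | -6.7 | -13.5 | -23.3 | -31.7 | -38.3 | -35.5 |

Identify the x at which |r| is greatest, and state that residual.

x = 5, r = 3.6

x=1: ŷ = -2.1 − 3·1 = -5.1; r = -6.7 − (-5.1) = -1.6
x=2: ŷ = -2.1 − 3·2 = -8.1; r = -6.7 − (-8.1) = 1.4
x=5: ŷ = -2.1 − 3·5 = -17.1; r = -13.5 − (-17.1) = 3.6
x=6: ŷ = -2.1 − 3·6 = -20.1; r = -23.3 − (-20.1) = -3.2
x=10: ŷ = -2.1 − 3·10 = -32.1; r = -31.7 − (-32.1) = 0.4
x=11: ŷ = -2.1 − 3·11 = -35.1; r = -38.3 − (-35.1) = -3.2
x=12: ŷ = -2.1 − 3·12 = -38.1; r = -35.5 − (-38.1) = 2.6
Largest |r| is 3.6 at x = 5, residual 3.6.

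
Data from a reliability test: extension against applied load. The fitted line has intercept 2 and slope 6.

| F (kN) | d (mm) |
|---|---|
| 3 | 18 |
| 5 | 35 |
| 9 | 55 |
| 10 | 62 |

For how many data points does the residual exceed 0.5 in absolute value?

F=3: d̂ = 2 + 6·3 = 20; e = 18 − 20 = -2
F=5: d̂ = 2 + 6·5 = 32; e = 35 − 32 = 3
F=9: d̂ = 2 + 6·9 = 56; e = 55 − 56 = -1
F=10: d̂ = 2 + 6·10 = 62; e = 62 − 62 = 0
|e| > 0.5: F=3 (|e|=2), F=5 (|e|=3), F=9 (|e|=1) → 3

3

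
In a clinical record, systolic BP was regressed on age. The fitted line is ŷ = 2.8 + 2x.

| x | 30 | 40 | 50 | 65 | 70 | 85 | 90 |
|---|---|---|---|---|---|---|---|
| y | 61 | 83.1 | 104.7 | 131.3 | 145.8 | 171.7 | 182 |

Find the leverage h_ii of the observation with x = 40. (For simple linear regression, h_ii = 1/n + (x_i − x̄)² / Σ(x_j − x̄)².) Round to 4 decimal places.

h = 0.2941

x̄ = (30 + 40 + 50 + 65 + 70 + 85 + 90)/7 = 61.4286
Σ(x − x̄)² = 987.755 + 459.184 + 130.612 + 12.7551 + 73.4694 + 555.612 + 816.327 = 3035.71
h = 1/7 + (-21.4286)²/3035.71 = 0.142857 + 0.151261 = 0.2941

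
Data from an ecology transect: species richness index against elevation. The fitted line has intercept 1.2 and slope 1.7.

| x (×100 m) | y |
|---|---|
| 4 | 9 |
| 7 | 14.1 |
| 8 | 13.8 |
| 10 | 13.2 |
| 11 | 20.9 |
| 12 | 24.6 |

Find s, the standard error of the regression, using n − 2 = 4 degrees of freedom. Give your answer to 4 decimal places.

x=4: ŷ = 1.2 + 1.7·4 = 8; r = 9 − 8 = 1
x=7: ŷ = 1.2 + 1.7·7 = 13.1; r = 14.1 − 13.1 = 1
x=8: ŷ = 1.2 + 1.7·8 = 14.8; r = 13.8 − 14.8 = -1
x=10: ŷ = 1.2 + 1.7·10 = 18.2; r = 13.2 − 18.2 = -5
x=11: ŷ = 1.2 + 1.7·11 = 19.9; r = 20.9 − 19.9 = 1
x=12: ŷ = 1.2 + 1.7·12 = 21.6; r = 24.6 − 21.6 = 3
SSE = 1 + 1 + 1 + 25 + 1 + 9 = 38
s = √(38/4) = √9.5 ≈ 3.0822

s = 3.0822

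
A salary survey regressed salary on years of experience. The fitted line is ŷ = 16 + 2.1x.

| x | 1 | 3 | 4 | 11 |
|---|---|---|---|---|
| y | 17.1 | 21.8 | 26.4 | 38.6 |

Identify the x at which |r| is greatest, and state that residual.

x = 4, r = 2

x=1: ŷ = 16 + 2.1·1 = 18.1; r = 17.1 − 18.1 = -1
x=3: ŷ = 16 + 2.1·3 = 22.3; r = 21.8 − 22.3 = -0.5
x=4: ŷ = 16 + 2.1·4 = 24.4; r = 26.4 − 24.4 = 2
x=11: ŷ = 16 + 2.1·11 = 39.1; r = 38.6 − 39.1 = -0.5
Largest |r| is 2 at x = 4, residual 2.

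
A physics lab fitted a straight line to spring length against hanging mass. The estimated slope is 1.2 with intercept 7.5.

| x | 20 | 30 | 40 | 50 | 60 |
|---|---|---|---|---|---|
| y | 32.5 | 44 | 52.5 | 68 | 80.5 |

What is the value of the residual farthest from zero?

x=20: ŷ = 7.5 + 1.2·20 = 31.5; r = 32.5 − 31.5 = 1
x=30: ŷ = 7.5 + 1.2·30 = 43.5; r = 44 − 43.5 = 0.5
x=40: ŷ = 7.5 + 1.2·40 = 55.5; r = 52.5 − 55.5 = -3
x=50: ŷ = 7.5 + 1.2·50 = 67.5; r = 68 − 67.5 = 0.5
x=60: ŷ = 7.5 + 1.2·60 = 79.5; r = 80.5 − 79.5 = 1
Largest |r| is 3 at x = 40, residual -3.

r = -3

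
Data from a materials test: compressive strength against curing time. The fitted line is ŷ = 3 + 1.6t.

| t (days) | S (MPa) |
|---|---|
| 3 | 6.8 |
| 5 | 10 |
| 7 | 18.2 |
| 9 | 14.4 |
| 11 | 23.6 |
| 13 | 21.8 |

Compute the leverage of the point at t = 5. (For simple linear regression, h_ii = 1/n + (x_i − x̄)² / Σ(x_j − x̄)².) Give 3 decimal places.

h = 0.295

t̄ = (3 + 5 + 7 + 9 + 11 + 13)/6 = 8
Σ(t − t̄)² = 25 + 9 + 1 + 1 + 9 + 25 = 70
h = 1/6 + (-3)²/70 = 0.166667 + 0.128571 = 0.295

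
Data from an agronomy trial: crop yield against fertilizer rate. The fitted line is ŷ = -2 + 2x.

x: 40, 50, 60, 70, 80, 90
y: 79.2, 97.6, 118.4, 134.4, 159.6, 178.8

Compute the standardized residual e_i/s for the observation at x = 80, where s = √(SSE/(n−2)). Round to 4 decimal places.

0.7559

x=40: ŷ = -2 + 2·40 = 78; e = 79.2 − 78 = 1.2
x=50: ŷ = -2 + 2·50 = 98; e = 97.6 − 98 = -0.4
x=60: ŷ = -2 + 2·60 = 118; e = 118.4 − 118 = 0.4
x=70: ŷ = -2 + 2·70 = 138; e = 134.4 − 138 = -3.6
x=80: ŷ = -2 + 2·80 = 158; e = 159.6 − 158 = 1.6
x=90: ŷ = -2 + 2·90 = 178; e = 178.8 − 178 = 0.8
SSE = 1.44 + 0.16 + 0.16 + 12.96 + 2.56 + 0.64 = 17.92
s = √(17.92/4) = 2.1166
e/s = 1.6 / 2.1166 = 0.7559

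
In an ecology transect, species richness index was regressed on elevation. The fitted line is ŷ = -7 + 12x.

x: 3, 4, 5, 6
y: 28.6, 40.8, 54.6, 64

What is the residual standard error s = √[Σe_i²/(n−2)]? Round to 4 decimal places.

s = 1.3711

x=3: ŷ = -7 + 12·3 = 29; e = 28.6 − 29 = -0.4
x=4: ŷ = -7 + 12·4 = 41; e = 40.8 − 41 = -0.2
x=5: ŷ = -7 + 12·5 = 53; e = 54.6 − 53 = 1.6
x=6: ŷ = -7 + 12·6 = 65; e = 64 − 65 = -1
SSE = 0.16 + 0.04 + 2.56 + 1 = 3.76
s = √(3.76/2) = √1.88 ≈ 1.3711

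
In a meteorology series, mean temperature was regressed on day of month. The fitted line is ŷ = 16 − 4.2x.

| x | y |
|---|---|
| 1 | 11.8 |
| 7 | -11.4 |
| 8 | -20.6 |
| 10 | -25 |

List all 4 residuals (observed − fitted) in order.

x=1: ŷ = 16 − 4.2·1 = 11.8; r = 11.8 − 11.8 = 0
x=7: ŷ = 16 − 4.2·7 = -13.4; r = -11.4 − (-13.4) = 2
x=8: ŷ = 16 − 4.2·8 = -17.6; r = -20.6 − (-17.6) = -3
x=10: ŷ = 16 − 4.2·10 = -26; r = -25 − (-26) = 1

0, 2, -3, 1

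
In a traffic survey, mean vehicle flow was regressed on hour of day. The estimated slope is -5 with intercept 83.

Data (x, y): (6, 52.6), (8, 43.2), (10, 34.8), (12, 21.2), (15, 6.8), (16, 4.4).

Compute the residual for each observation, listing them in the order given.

x=6: ŷ = 83 − 5·6 = 53; r = 52.6 − 53 = -0.4
x=8: ŷ = 83 − 5·8 = 43; r = 43.2 − 43 = 0.2
x=10: ŷ = 83 − 5·10 = 33; r = 34.8 − 33 = 1.8
x=12: ŷ = 83 − 5·12 = 23; r = 21.2 − 23 = -1.8
x=15: ŷ = 83 − 5·15 = 8; r = 6.8 − 8 = -1.2
x=16: ŷ = 83 − 5·16 = 3; r = 4.4 − 3 = 1.4

-0.4, 0.2, 1.8, -1.8, -1.2, 1.4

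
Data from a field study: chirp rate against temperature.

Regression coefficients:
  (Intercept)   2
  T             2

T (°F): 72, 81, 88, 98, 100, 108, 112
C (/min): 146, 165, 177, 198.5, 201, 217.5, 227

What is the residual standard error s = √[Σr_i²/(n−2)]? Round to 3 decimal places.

s = 0.949

T=72: ŷ = 2 + 2·72 = 146; r = 146 − 146 = 0
T=81: ŷ = 2 + 2·81 = 164; r = 165 − 164 = 1
T=88: ŷ = 2 + 2·88 = 178; r = 177 − 178 = -1
T=98: ŷ = 2 + 2·98 = 198; r = 198.5 − 198 = 0.5
T=100: ŷ = 2 + 2·100 = 202; r = 201 − 202 = -1
T=108: ŷ = 2 + 2·108 = 218; r = 217.5 − 218 = -0.5
T=112: ŷ = 2 + 2·112 = 226; r = 227 − 226 = 1
SSE = 0 + 1 + 1 + 0.25 + 1 + 0.25 + 1 = 4.5
s = √(4.5/5) = √0.9 ≈ 0.949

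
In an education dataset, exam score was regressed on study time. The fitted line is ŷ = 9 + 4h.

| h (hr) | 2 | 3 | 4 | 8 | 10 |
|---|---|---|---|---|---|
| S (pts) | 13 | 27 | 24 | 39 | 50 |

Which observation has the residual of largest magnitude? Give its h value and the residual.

h=2: ŷ = 9 + 4·2 = 17; e = 13 − 17 = -4
h=3: ŷ = 9 + 4·3 = 21; e = 27 − 21 = 6
h=4: ŷ = 9 + 4·4 = 25; e = 24 − 25 = -1
h=8: ŷ = 9 + 4·8 = 41; e = 39 − 41 = -2
h=10: ŷ = 9 + 4·10 = 49; e = 50 − 49 = 1
Largest |e| is 6 at h = 3, residual 6.

h = 3, e = 6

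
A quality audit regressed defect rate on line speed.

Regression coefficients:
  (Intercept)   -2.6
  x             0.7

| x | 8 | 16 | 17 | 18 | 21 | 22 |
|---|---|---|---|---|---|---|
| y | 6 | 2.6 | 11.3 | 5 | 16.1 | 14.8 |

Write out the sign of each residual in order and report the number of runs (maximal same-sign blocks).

5 runs

x=8: ŷ = -2.6 + 0.7·8 = 3; r = 6 − 3 = 3
x=16: ŷ = -2.6 + 0.7·16 = 8.6; r = 2.6 − 8.6 = -6
x=17: ŷ = -2.6 + 0.7·17 = 9.3; r = 11.3 − 9.3 = 2
x=18: ŷ = -2.6 + 0.7·18 = 10; r = 5 − 10 = -5
x=21: ŷ = -2.6 + 0.7·21 = 12.1; r = 16.1 − 12.1 = 4
x=22: ŷ = -2.6 + 0.7·22 = 12.8; r = 14.8 − 12.8 = 2
Signs: + − + − + +
Runs: +×1, −×1, +×1, −×1, +×2 → 5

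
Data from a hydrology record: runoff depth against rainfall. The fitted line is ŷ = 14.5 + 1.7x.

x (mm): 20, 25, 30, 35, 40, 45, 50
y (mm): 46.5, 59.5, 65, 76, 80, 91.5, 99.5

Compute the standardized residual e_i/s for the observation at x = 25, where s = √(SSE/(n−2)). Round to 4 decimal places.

1.2199

x=20: ŷ = 14.5 + 1.7·20 = 48.5; e = 46.5 − 48.5 = -2
x=25: ŷ = 14.5 + 1.7·25 = 57; e = 59.5 − 57 = 2.5
x=30: ŷ = 14.5 + 1.7·30 = 65.5; e = 65 − 65.5 = -0.5
x=35: ŷ = 14.5 + 1.7·35 = 74; e = 76 − 74 = 2
x=40: ŷ = 14.5 + 1.7·40 = 82.5; e = 80 − 82.5 = -2.5
x=45: ŷ = 14.5 + 1.7·45 = 91; e = 91.5 − 91 = 0.5
x=50: ŷ = 14.5 + 1.7·50 = 99.5; e = 99.5 − 99.5 = 0
SSE = 4 + 6.25 + 0.25 + 4 + 6.25 + 0.25 + 0 = 21
s = √(21/5) = 2.04939
e/s = 2.5 / 2.04939 = 1.2199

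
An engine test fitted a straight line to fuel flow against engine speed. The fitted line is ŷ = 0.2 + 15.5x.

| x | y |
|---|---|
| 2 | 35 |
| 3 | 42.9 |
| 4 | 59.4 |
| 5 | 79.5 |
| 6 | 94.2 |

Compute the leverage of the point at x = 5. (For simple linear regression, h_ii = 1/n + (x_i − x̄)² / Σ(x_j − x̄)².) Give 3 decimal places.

x̄ = (2 + 3 + 4 + 5 + 6)/5 = 4
Σ(x − x̄)² = 4 + 1 + 0 + 1 + 4 = 10
h = 1/5 + (1)²/10 = 0.2 + 0.1 = 0.300

h = 0.300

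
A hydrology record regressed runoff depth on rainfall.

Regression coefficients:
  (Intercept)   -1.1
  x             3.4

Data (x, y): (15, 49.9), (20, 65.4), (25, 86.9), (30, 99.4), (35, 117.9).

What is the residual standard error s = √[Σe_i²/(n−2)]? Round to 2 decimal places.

s = 2.12

x=15: ŷ = -1.1 + 3.4·15 = 49.9; e = 49.9 − 49.9 = 0
x=20: ŷ = -1.1 + 3.4·20 = 66.9; e = 65.4 − 66.9 = -1.5
x=25: ŷ = -1.1 + 3.4·25 = 83.9; e = 86.9 − 83.9 = 3
x=30: ŷ = -1.1 + 3.4·30 = 100.9; e = 99.4 − 100.9 = -1.5
x=35: ŷ = -1.1 + 3.4·35 = 117.9; e = 117.9 − 117.9 = 0
SSE = 0 + 2.25 + 9 + 2.25 + 0 = 13.5
s = √(13.5/3) = √4.5 ≈ 2.12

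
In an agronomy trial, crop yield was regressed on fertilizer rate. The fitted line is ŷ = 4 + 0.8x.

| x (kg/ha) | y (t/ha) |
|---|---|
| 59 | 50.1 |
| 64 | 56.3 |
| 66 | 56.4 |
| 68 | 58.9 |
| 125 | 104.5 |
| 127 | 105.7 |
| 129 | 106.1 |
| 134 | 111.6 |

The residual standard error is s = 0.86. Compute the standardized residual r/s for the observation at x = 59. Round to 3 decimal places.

ŷ = 4 + 0.8·59 = 51.2
r = 50.1 − 51.2 = -1.1
r/s = -1.1 / 0.86 = -1.279

-1.279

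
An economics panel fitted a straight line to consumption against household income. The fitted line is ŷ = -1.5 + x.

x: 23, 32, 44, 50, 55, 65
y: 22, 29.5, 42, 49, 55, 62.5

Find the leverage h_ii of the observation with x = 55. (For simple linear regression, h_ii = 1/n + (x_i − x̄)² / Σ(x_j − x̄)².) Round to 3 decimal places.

x̄ = (23 + 32 + 44 + 50 + 55 + 65)/6 = 44.8333
Σ(x − x̄)² = 476.694 + 164.694 + 0.694444 + 26.6944 + 103.361 + 406.694 = 1178.83
h = 1/6 + (10.1667)²/1178.83 = 0.166667 + 0.0876809 = 0.254

h = 0.254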